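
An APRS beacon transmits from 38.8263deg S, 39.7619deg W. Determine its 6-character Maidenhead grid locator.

HF01ce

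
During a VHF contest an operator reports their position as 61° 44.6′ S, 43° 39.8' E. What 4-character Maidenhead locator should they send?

Offset from 180°W / 90°S: lon 223.66°, lat 28.26°.
Field: 223.66/20 → 11 → L, 28.26/10 → 2 → C; chars LC.
Square: 3.66/2 → 1, 8.26/1 → 8; chars 18.

LC18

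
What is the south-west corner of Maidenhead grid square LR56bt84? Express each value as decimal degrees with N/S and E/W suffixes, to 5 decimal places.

86.80833° N, 50.15000° E

Field L=11, R=17: +11·20° lon, +17·10° lat → SW at lon 40°, lat 80°.
Square 5, 6: +5·2° lon, +6·1° lat → SW at lon 50°, lat 86°.
Subsquare b=1, t=19: +1·0.0833333° lon, +19·0.0416667° lat → SW at lon 50.0833°, lat 86.7917°.
Extended square 8, 4: +8·0.00833333° lon, +4·0.00416667° lat → SW at lon 50.15°, lat 86.8083°.
latitude 86.80833° N, longitude 50.15000° E.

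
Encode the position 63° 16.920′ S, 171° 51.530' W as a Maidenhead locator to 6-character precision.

Shift to the Maidenhead origin (180°W, 90°S): lon 8.1412, lat 26.7180.
Field: lon ⌊8.1412/20⌋ = 0 → A; lat ⌊26.7180/10⌋ = 2 → C.
Square: lon ⌊8.1412/2⌋ = 4; lat ⌊6.7180/1⌋ = 6.
Subsquare: lon ⌊0.1412/0.0833333⌋ = 1 → b; lat ⌊0.7180/0.0416667⌋ = 17 → r.

AC46br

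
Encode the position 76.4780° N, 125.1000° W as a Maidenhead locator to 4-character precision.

CQ76

Add 180° to longitude and 90° to latitude: 54.90, 166.48.
Field: 54.90/20 → 2 → C, 166.48/10 → 16 → Q; chars CQ.
Square: 14.90/2 → 7, 6.48/1 → 6; chars 76.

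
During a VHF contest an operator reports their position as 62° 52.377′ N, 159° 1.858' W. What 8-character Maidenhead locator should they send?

Shift to the Maidenhead origin (180°W, 90°S): lon 20.96903, lat 152.87295.
Field (20°×10°, letters A–R): 20.96903/20 → 1 → B, 152.87295/10 → 15 → P; chars BP.
Square (2°×1°, digits 0–9): 0.96903/2 → 0, 2.87295/1 → 2; chars 02.
Subsquare (5′×2.5′, letters a–x): 0.96903/0.0833333 → 11 → l, 0.87295/0.0416667 → 20 → u; chars lu.
Extended square (30″×15″, digits 0–9): 0.05237/0.00833333 → 6, 0.03962/0.00416667 → 9; chars 69.

BP02lu69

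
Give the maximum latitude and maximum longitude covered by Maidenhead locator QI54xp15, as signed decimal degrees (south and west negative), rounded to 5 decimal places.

Field Q=16, I=8: +16·20° lon, +8·10° lat → SW at lon 140°, lat -10°.
Square 5, 4: +5·2° lon, +4·1° lat → SW at lon 150°, lat -6°.
Subsquare x=23, p=15: +23·0.0833333° lon, +15·0.0416667° lat → SW at lon 151.917°, lat -5.375°.
Extended square 1, 5: +1·0.00833333° lon, +5·0.00416667° lat → SW at lon 151.925°, lat -5.35417°.
Cell spans 0.00833333° lon × 0.00416667° lat. NE corner is SW corner plus one full cell.
latitude -5.35000, longitude 151.93333.

-5.35000, 151.93333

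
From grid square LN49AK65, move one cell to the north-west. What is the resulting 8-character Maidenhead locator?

Longitude extended square 6; −1 → 5.
Latitude extended square 5; +1 → 6.

LN49ak56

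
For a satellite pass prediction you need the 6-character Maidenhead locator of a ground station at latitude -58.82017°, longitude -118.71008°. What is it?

Offset from 180°W / 90°S: lon 61.2899°, lat 31.1798°.
Field: lon ⌊61.2899/20⌋ = 3 → D; lat ⌊31.1798/10⌋ = 3 → D.
Square: lon ⌊1.2899/2⌋ = 0; lat ⌊1.1798/1⌋ = 1.
Subsquare: lon ⌊1.2899/0.0833333⌋ = 15 → p; lat ⌊0.1798/0.0416667⌋ = 4 → e.

DD01pe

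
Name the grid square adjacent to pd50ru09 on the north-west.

PD50qv90

Longitude extended square 0; −1 → -1, wraps to 9, carry into subsquare.
Longitude subsquare r = 17; −1 → 16 = q.
Latitude extended square 9; +1 → 10, wraps to 0, carry into subsquare.
Latitude subsquare u = 20; +1 → 21 = v.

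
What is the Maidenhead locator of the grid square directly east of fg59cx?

FG59dx

Longitude subsquare c = 2; +1 → 3 = d.
The latitude characters are unchanged.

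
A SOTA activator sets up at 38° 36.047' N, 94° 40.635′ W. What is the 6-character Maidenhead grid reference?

Offset from 180°W / 90°S: lon 85.3227°, lat 128.6008°.
Field (20°×10°, letters A–R): 85.3227/20 → 4 → E, 128.6008/10 → 12 → M; chars EM.
Square (2°×1°, digits 0–9): 5.3227/2 → 2, 8.6008/1 → 8; chars 28.
Subsquare (5′×2.5′, letters a–x): 1.3227/0.0833333 → 15 → p, 0.6008/0.0416667 → 14 → o; chars po.

EM28po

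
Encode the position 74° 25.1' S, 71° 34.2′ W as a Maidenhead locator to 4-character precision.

Add 180° to longitude and 90° to latitude: 108.43, 15.58.
Field: 108.43/20 → 5 → F, 15.58/10 → 1 → B; chars FB.
Square: 8.43/2 → 4, 5.58/1 → 5; chars 45.

FB45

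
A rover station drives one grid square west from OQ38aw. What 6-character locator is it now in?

Longitude subsquare a = 0; −1 → -1, wraps to 23 = x, carry into square.
Longitude square 3; −1 → 2.
The latitude characters are unchanged.

OQ28xw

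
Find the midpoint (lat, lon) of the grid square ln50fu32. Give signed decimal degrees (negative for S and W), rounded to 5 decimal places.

Field L=11, N=13: +11·20° lon, +13·10° lat → SW at lon 40°, lat 40°.
Square 5, 0: +5·2° lon, +0·1° lat → SW at lon 50°, lat 40°.
Subsquare f=5, u=20: +5·0.0833333° lon, +20·0.0416667° lat → SW at lon 50.4167°, lat 40.8333°.
Extended square 3, 2: +3·0.00833333° lon, +2·0.00416667° lat → SW at lon 50.4417°, lat 40.8417°.
Cell spans 0.00833333° lon × 0.00416667° lat. Centre is SW corner plus half of each.
latitude 40.84375, longitude 50.44583.

40.84375, 50.44583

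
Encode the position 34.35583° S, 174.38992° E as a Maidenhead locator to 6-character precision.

RF75ep

Add 180° to longitude and 90° to latitude: 354.3899, 55.6442.
Field (20°×10°, letters A–R): lon ⌊354.3899/20⌋ = 17 → R; lat ⌊55.6442/10⌋ = 5 → F.
Square (2°×1°, digits 0–9): lon ⌊14.3899/2⌋ = 7; lat ⌊5.6442/1⌋ = 5.
Subsquare (5′×2.5′, letters a–x): lon ⌊0.3899/0.0833333⌋ = 4 → e; lat ⌊0.6442/0.0416667⌋ = 15 → p.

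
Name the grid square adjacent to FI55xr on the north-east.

FI65as

Longitude subsquare x = 23; +1 → 24, wraps to 0 = a, carry into square.
Longitude square 5; +1 → 6.
Latitude subsquare r = 17; +1 → 18 = s.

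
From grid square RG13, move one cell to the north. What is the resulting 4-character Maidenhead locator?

RG14

Latitude square 3; +1 → 4.
The longitude characters are unchanged.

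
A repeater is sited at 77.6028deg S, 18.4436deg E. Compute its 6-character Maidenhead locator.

JB92fj

Add 180° to longitude and 90° to latitude: 198.4436, 12.3972.
Field: 198.4436/20 → 9 → J, 12.3972/10 → 1 → B; chars JB.
Square: 18.4436/2 → 9, 2.3972/1 → 2; chars 92.
Subsquare: 0.4436/0.0833333 → 5 → f, 0.3972/0.0416667 → 9 → j; chars fj.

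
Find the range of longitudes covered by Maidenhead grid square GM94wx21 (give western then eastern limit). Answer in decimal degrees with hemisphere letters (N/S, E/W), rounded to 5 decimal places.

40.15000° W, 40.14167° W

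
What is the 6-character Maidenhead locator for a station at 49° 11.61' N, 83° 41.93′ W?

EN89de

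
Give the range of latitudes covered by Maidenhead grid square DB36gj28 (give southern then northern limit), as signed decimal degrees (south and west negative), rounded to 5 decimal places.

-73.59167, -73.58750

Field D=3, B=1: +3·20° lon, +1·10° lat → SW at lon -120°, lat -80°.
Square 3, 6: +3·2° lon, +6·1° lat → SW at lon -114°, lat -74°.
Subsquare g=6, j=9: +6·0.0833333° lon, +9·0.0416667° lat → SW at lon -113.5°, lat -73.625°.
Extended square 2, 8: +2·0.00833333° lon, +8·0.00416667° lat → SW at lon -113.483°, lat -73.5917°.
Cell spans 0.00833333° lon × 0.00416667° lat.
south -73.59167, north -73.58750.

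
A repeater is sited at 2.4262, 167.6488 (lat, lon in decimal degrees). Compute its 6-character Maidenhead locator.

RJ32tk

Add 180° to longitude and 90° to latitude: 347.6488, 92.4262.
Field (20°×10°, letters A–R): lon ⌊347.6488/20⌋ = 17 → R; lat ⌊92.4262/10⌋ = 9 → J.
Square (2°×1°, digits 0–9): lon ⌊7.6488/2⌋ = 3; lat ⌊2.4262/1⌋ = 2.
Subsquare (5′×2.5′, letters a–x): lon ⌊1.6488/0.0833333⌋ = 19 → t; lat ⌊0.4262/0.0416667⌋ = 10 → k.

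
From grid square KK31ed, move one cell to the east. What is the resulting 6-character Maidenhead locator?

KK31fd

Longitude subsquare e = 4; +1 → 5 = f.
The latitude characters are unchanged.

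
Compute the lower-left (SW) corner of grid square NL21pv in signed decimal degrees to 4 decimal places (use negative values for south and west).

21.8750, 85.2500

Field N=13, L=11: +13·20° lon, +11·10° lat → SW at lon 80°, lat 20°.
Square 2, 1: +2·2° lon, +1·1° lat → SW at lon 84°, lat 21°.
Subsquare p=15, v=21: +15·0.0833333° lon, +21·0.0416667° lat → SW at lon 85.25°, lat 21.875°.
latitude 21.8750, longitude 85.2500.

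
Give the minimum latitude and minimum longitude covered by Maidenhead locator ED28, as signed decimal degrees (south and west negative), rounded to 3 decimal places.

-52.000, -96.000

Field E=4, D=3: +4·20° lon, +3·10° lat → SW at lon -100°, lat -60°.
Square 2, 8: +2·2° lon, +8·1° lat → SW at lon -96°, lat -52°.
latitude -52.000, longitude -96.000.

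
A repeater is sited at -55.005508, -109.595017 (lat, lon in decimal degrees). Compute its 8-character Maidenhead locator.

DD54ex88

Add 180° to longitude and 90° to latitude: 70.40498, 34.99449.
Field (20°×10°, letters A–R): lon ⌊70.40498/20⌋ = 3 → D; lat ⌊34.99449/10⌋ = 3 → D.
Square (2°×1°, digits 0–9): lon ⌊10.40498/2⌋ = 5; lat ⌊4.99449/1⌋ = 4.
Subsquare (5′×2.5′, letters a–x): lon ⌊0.40498/0.0833333⌋ = 4 → e; lat ⌊0.99449/0.0416667⌋ = 23 → x.
Extended square (30″×15″, digits 0–9): lon ⌊0.07165/0.00833333⌋ = 8; lat ⌊0.03616/0.00416667⌋ = 8.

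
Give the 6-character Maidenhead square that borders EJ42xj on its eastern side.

EJ52aj

Longitude subsquare x = 23; +1 → 24, wraps to 0 = a, carry into square.
Longitude square 4; +1 → 5.
The latitude characters are unchanged.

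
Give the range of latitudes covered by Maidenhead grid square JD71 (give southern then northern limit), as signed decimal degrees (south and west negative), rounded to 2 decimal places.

-59.00, -58.00

Field J=9, D=3: +9·20° lon, +3·10° lat → SW at lon 0°, lat -60°.
Square 7, 1: +7·2° lon, +1·1° lat → SW at lon 14°, lat -59°.
Cell spans 2° lon × 1° lat.
south -59.00, north -58.00.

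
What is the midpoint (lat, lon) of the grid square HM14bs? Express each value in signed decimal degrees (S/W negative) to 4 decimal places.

34.7708, -37.8750

Field H=7, M=12: +7·20° lon, +12·10° lat → SW at lon -40°, lat 30°.
Square 1, 4: +1·2° lon, +4·1° lat → SW at lon -38°, lat 34°.
Subsquare b=1, s=18: +1·0.0833333° lon, +18·0.0416667° lat → SW at lon -37.9167°, lat 34.75°.
Cell spans 0.0833333° lon × 0.0416667° lat. Centre is SW corner plus half of each.
latitude 34.7708, longitude -37.8750.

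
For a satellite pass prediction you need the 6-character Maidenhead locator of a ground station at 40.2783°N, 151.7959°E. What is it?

QN50vg

Offset from 180°W / 90°S: lon 331.7959°, lat 130.2783°.
Field: lon ⌊331.7959/20⌋ = 16 → Q; lat ⌊130.2783/10⌋ = 13 → N.
Square: lon ⌊11.7959/2⌋ = 5; lat ⌊0.2783/1⌋ = 0.
Subsquare: lon ⌊1.7959/0.0833333⌋ = 21 → v; lat ⌊0.2783/0.0416667⌋ = 6 → g.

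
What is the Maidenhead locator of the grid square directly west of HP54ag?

Longitude subsquare a = 0; −1 → -1, wraps to 23 = x, carry into square.
Longitude square 5; −1 → 4.
The latitude characters are unchanged.

HP44xg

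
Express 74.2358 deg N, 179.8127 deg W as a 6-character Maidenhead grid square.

Offset from 180°W / 90°S: lon 0.1873°, lat 164.2358°.
Field: 0.1873/20 → 0 → A, 164.2358/10 → 16 → Q; chars AQ.
Square: 0.1873/2 → 0, 4.2358/1 → 4; chars 04.
Subsquare: 0.1873/0.0833333 → 2 → c, 0.2358/0.0416667 → 5 → f; chars cf.

AQ04cf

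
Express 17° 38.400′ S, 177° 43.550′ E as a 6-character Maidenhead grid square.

Offset from 180°W / 90°S: lon 357.7258°, lat 72.3600°.
Field (20°×10°, letters A–R): 357.7258/20 → 17 → R, 72.3600/10 → 7 → H; chars RH.
Square (2°×1°, digits 0–9): 17.7258/2 → 8, 2.3600/1 → 2; chars 82.
Subsquare (5′×2.5′, letters a–x): 1.7258/0.0833333 → 20 → u, 0.3600/0.0416667 → 8 → i; chars ui.

RH82ui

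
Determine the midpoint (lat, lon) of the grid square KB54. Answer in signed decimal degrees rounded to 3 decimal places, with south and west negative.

-75.500, 31.000

Field K=10, B=1: +10·20° lon, +1·10° lat → SW at lon 20°, lat -80°.
Square 5, 4: +5·2° lon, +4·1° lat → SW at lon 30°, lat -76°.
Cell spans 2° lon × 1° lat. Centre is SW corner plus half of each.
latitude -75.500, longitude 31.000.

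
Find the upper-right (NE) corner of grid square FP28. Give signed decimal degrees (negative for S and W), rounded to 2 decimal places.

Field F=5, P=15: +5·20° lon, +15·10° lat → SW at lon -80°, lat 60°.
Square 2, 8: +2·2° lon, +8·1° lat → SW at lon -76°, lat 68°.
Cell spans 2° lon × 1° lat. NE corner is SW corner plus one full cell.
latitude 69.00, longitude -74.00.

69.00, -74.00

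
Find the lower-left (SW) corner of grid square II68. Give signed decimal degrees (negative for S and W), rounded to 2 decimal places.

Field I=8, I=8: +8·20° lon, +8·10° lat → SW at lon -20°, lat -10°.
Square 6, 8: +6·2° lon, +8·1° lat → SW at lon -8°, lat -2°.
latitude -2.00, longitude -8.00.

-2.00, -8.00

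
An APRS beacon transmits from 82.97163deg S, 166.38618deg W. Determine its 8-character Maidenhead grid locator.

AA67ta36

Add 180° to longitude and 90° to latitude: 13.61382, 7.02837.
Field: lon ⌊13.61382/20⌋ = 0 → A; lat ⌊7.02837/10⌋ = 0 → A.
Square: lon ⌊13.61382/2⌋ = 6; lat ⌊7.02837/1⌋ = 7.
Subsquare: lon ⌊1.61382/0.0833333⌋ = 19 → t; lat ⌊0.02837/0.0416667⌋ = 0 → a.
Extended square: lon ⌊0.03049/0.00833333⌋ = 3; lat ⌊0.02837/0.00416667⌋ = 6.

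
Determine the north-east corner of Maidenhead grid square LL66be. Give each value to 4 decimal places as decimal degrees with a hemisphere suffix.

Field L=11, L=11: +11·20° lon, +11·10° lat → SW at lon 40°, lat 20°.
Square 6, 6: +6·2° lon, +6·1° lat → SW at lon 52°, lat 26°.
Subsquare b=1, e=4: +1·0.0833333° lon, +4·0.0416667° lat → SW at lon 52.0833°, lat 26.1667°.
Cell spans 0.0833333° lon × 0.0416667° lat. NE corner is SW corner plus one full cell.
latitude 26.2083° N, longitude 52.1667° E.

26.2083° N, 52.1667° E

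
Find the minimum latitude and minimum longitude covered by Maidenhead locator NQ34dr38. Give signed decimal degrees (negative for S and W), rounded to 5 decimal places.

Field N=13, Q=16: +13·20° lon, +16·10° lat → SW at lon 80°, lat 70°.
Square 3, 4: +3·2° lon, +4·1° lat → SW at lon 86°, lat 74°.
Subsquare d=3, r=17: +3·0.0833333° lon, +17·0.0416667° lat → SW at lon 86.25°, lat 74.7083°.
Extended square 3, 8: +3·0.00833333° lon, +8·0.00416667° lat → SW at lon 86.275°, lat 74.7417°.
latitude 74.74167, longitude 86.27500.

74.74167, 86.27500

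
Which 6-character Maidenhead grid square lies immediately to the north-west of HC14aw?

HC04xx

Longitude subsquare a = 0; −1 → -1, wraps to 23 = x, carry into square.
Longitude square 1; −1 → 0.
Latitude subsquare w = 22; +1 → 23 = x.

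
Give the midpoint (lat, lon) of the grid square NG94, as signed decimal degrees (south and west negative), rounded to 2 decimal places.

Field N=13, G=6: +13·20° lon, +6·10° lat → SW at lon 80°, lat -30°.
Square 9, 4: +9·2° lon, +4·1° lat → SW at lon 98°, lat -26°.
Cell spans 2° lon × 1° lat. Centre is SW corner plus half of each.
latitude -25.50, longitude 99.00.

-25.50, 99.00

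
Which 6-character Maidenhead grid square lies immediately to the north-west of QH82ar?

Longitude subsquare a = 0; −1 → -1, wraps to 23 = x, carry into square.
Longitude square 8; −1 → 7.
Latitude subsquare r = 17; +1 → 18 = s.

QH72xs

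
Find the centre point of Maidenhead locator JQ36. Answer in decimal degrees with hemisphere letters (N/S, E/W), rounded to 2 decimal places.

Field J=9, Q=16: +9·20° lon, +16·10° lat → SW at lon 0°, lat 70°.
Square 3, 6: +3·2° lon, +6·1° lat → SW at lon 6°, lat 76°.
Cell spans 2° lon × 1° lat. Centre is SW corner plus half of each.
latitude 76.50° N, longitude 7.00° E.

76.50° N, 7.00° E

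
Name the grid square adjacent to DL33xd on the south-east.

Longitude subsquare x = 23; +1 → 24, wraps to 0 = a, carry into square.
Longitude square 3; +1 → 4.
Latitude subsquare d = 3; −1 → 2 = c.

DL43ac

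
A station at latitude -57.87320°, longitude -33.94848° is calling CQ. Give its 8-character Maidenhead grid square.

HD32ad60

Shift to the Maidenhead origin (180°W, 90°S): lon 146.05152, lat 32.12680.
Field: lon ⌊146.05152/20⌋ = 7 → H; lat ⌊32.12680/10⌋ = 3 → D.
Square: lon ⌊6.05152/2⌋ = 3; lat ⌊2.12680/1⌋ = 2.
Subsquare: lon ⌊0.05152/0.0833333⌋ = 0 → a; lat ⌊0.12680/0.0416667⌋ = 3 → d.
Extended square: lon ⌊0.05152/0.00833333⌋ = 6; lat ⌊0.00180/0.00416667⌋ = 0.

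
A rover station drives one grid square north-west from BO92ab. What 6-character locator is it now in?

Longitude subsquare a = 0; −1 → -1, wraps to 23 = x, carry into square.
Longitude square 9; −1 → 8.
Latitude subsquare b = 1; +1 → 2 = c.

BO82xc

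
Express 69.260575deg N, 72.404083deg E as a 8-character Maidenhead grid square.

Add 180° to longitude and 90° to latitude: 252.40408, 159.26058.
Field (20°×10°, letters A–R): 252.40408/20 → 12 → M, 159.26058/10 → 15 → P; chars MP.
Square (2°×1°, digits 0–9): 12.40408/2 → 6, 9.26058/1 → 9; chars 69.
Subsquare (5′×2.5′, letters a–x): 0.40408/0.0833333 → 4 → e, 0.26058/0.0416667 → 6 → g; chars eg.
Extended square (30″×15″, digits 0–9): 0.07075/0.00833333 → 8, 0.01058/0.00416667 → 2; chars 82.

MP69eg82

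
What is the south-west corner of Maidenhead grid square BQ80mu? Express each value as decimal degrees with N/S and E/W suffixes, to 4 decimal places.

Field B=1, Q=16: +1·20° lon, +16·10° lat → SW at lon -160°, lat 70°.
Square 8, 0: +8·2° lon, +0·1° lat → SW at lon -144°, lat 70°.
Subsquare m=12, u=20: +12·0.0833333° lon, +20·0.0416667° lat → SW at lon -143°, lat 70.8333°.
latitude 70.8333° N, longitude 143.0000° W.

70.8333° N, 143.0000° W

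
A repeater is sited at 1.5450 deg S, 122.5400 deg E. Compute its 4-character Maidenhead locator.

Shift to the Maidenhead origin (180°W, 90°S): lon 302.54, lat 88.45.
Field: 302.54/20 → 15 → P, 88.45/10 → 8 → I; chars PI.
Square: 2.54/2 → 1, 8.45/1 → 8; chars 18.

PI18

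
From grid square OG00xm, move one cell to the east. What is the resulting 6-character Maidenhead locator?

OG10am

Longitude subsquare x = 23; +1 → 24, wraps to 0 = a, carry into square.
Longitude square 0; +1 → 1.
The latitude characters are unchanged.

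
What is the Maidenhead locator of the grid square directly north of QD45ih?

Latitude subsquare h = 7; +1 → 8 = i.
The longitude characters are unchanged.

QD45ii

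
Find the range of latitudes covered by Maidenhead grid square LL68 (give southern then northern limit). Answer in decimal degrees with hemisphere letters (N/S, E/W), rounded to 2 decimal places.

28.00° N, 29.00° N

Field L=11, L=11: +11·20° lon, +11·10° lat → SW at lon 40°, lat 20°.
Square 6, 8: +6·2° lon, +8·1° lat → SW at lon 52°, lat 28°.
Cell spans 2° lon × 1° lat.
south 28.00° N, north 29.00° N.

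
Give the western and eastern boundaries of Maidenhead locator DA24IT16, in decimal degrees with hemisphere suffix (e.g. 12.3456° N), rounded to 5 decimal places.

115.32500° W, 115.31667° W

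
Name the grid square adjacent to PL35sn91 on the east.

PL35tn01

Longitude extended square 9; +1 → 10, wraps to 0, carry into subsquare.
Longitude subsquare s = 18; +1 → 19 = t.
The latitude characters are unchanged.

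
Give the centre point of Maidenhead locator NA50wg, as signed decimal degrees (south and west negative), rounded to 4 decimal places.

-89.7292, 91.8750

Field N=13, A=0: +13·20° lon, +0·10° lat → SW at lon 80°, lat -90°.
Square 5, 0: +5·2° lon, +0·1° lat → SW at lon 90°, lat -90°.
Subsquare w=22, g=6: +22·0.0833333° lon, +6·0.0416667° lat → SW at lon 91.8333°, lat -89.75°.
Cell spans 0.0833333° lon × 0.0416667° lat. Centre is SW corner plus half of each.
latitude -89.7292, longitude 91.8750.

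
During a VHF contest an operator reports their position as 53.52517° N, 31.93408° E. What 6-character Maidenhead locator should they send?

Shift to the Maidenhead origin (180°W, 90°S): lon 211.9341, lat 143.5252.
Field: lon ⌊211.9341/20⌋ = 10 → K; lat ⌊143.5252/10⌋ = 14 → O.
Square: lon ⌊11.9341/2⌋ = 5; lat ⌊3.5252/1⌋ = 3.
Subsquare: lon ⌊1.9341/0.0833333⌋ = 23 → x; lat ⌊0.5252/0.0416667⌋ = 12 → m.

KO53xm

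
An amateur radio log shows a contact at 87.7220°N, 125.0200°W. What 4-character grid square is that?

CR77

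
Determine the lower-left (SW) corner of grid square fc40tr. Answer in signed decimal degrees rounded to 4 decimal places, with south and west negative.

Field F=5, C=2: +5·20° lon, +2·10° lat → SW at lon -80°, lat -70°.
Square 4, 0: +4·2° lon, +0·1° lat → SW at lon -72°, lat -70°.
Subsquare t=19, r=17: +19·0.0833333° lon, +17·0.0416667° lat → SW at lon -70.4167°, lat -69.2917°.
latitude -69.2917, longitude -70.4167.

-69.2917, -70.4167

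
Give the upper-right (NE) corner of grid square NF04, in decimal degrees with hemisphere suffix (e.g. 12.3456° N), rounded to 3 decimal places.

Field N=13, F=5: +13·20° lon, +5·10° lat → SW at lon 80°, lat -40°.
Square 0, 4: +0·2° lon, +4·1° lat → SW at lon 80°, lat -36°.
Cell spans 2° lon × 1° lat. NE corner is SW corner plus one full cell.
latitude 35.000° S, longitude 82.000° E.

35.000° S, 82.000° E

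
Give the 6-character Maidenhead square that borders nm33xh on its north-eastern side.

Longitude subsquare x = 23; +1 → 24, wraps to 0 = a, carry into square.
Longitude square 3; +1 → 4.
Latitude subsquare h = 7; +1 → 8 = i.

NM43ai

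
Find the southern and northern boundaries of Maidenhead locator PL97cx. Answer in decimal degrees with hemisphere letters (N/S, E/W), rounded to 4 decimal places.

Field P=15, L=11: +15·20° lon, +11·10° lat → SW at lon 120°, lat 20°.
Square 9, 7: +9·2° lon, +7·1° lat → SW at lon 138°, lat 27°.
Subsquare c=2, x=23: +2·0.0833333° lon, +23·0.0416667° lat → SW at lon 138.167°, lat 27.9583°.
Cell spans 0.0833333° lon × 0.0416667° lat.
south 27.9583° N, north 28.0000° N.

27.9583° N, 28.0000° N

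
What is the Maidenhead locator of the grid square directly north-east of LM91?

MM02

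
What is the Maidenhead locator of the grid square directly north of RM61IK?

Latitude subsquare k = 10; +1 → 11 = l.
The longitude characters are unchanged.

RM61il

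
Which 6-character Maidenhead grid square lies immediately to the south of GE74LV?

Latitude subsquare v = 21; −1 → 20 = u.
The longitude characters are unchanged.

GE74lu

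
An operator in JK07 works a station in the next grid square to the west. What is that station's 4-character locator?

IK97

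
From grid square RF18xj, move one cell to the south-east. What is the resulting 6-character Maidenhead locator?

RF28ai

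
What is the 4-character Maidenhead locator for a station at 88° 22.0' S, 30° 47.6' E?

KA51

Add 180° to longitude and 90° to latitude: 210.79, 1.63.
Field (20°×10°, letters A–R): lon ⌊210.79/20⌋ = 10 → K; lat ⌊1.63/10⌋ = 0 → A.
Square (2°×1°, digits 0–9): lon ⌊10.79/2⌋ = 5; lat ⌊1.63/1⌋ = 1.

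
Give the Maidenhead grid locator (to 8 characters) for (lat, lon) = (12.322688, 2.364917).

JK12eh37

Shift to the Maidenhead origin (180°W, 90°S): lon 182.36492, lat 102.32269.
Field: 182.36492/20 → 9 → J, 102.32269/10 → 10 → K; chars JK.
Square: 2.36492/2 → 1, 2.32269/1 → 2; chars 12.
Subsquare: 0.36492/0.0833333 → 4 → e, 0.32269/0.0416667 → 7 → h; chars eh.
Extended square: 0.03158/0.00833333 → 3, 0.03102/0.00416667 → 7; chars 37.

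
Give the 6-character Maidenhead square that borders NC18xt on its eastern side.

NC28at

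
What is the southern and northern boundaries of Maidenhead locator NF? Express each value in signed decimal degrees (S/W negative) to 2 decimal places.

-40.00, -30.00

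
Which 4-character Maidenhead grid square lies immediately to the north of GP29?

GQ20

Latitude square 9; +1 → 10, wraps to 0, carry into field.
Latitude field P = 15; +1 → 16 = Q.
The longitude characters are unchanged.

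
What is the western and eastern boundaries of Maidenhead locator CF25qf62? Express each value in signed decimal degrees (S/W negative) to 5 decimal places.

Field C=2, F=5: +2·20° lon, +5·10° lat → SW at lon -140°, lat -40°.
Square 2, 5: +2·2° lon, +5·1° lat → SW at lon -136°, lat -35°.
Subsquare q=16, f=5: +16·0.0833333° lon, +5·0.0416667° lat → SW at lon -134.667°, lat -34.7917°.
Extended square 6, 2: +6·0.00833333° lon, +2·0.00416667° lat → SW at lon -134.617°, lat -34.7833°.
Cell spans 0.00833333° lon × 0.00416667° lat.
west -134.61667, east -134.60833.

-134.61667, -134.60833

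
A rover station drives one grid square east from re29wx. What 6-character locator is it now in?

Longitude subsquare w = 22; +1 → 23 = x.
The latitude characters are unchanged.

RE29xx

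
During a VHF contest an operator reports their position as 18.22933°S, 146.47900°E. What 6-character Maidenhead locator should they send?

Shift to the Maidenhead origin (180°W, 90°S): lon 326.4790, lat 71.7707.
Field: 326.4790/20 → 16 → Q, 71.7707/10 → 7 → H; chars QH.
Square: 6.4790/2 → 3, 1.7707/1 → 1; chars 31.
Subsquare: 0.4790/0.0833333 → 5 → f, 0.7707/0.0416667 → 18 → s; chars fs.

QH31fs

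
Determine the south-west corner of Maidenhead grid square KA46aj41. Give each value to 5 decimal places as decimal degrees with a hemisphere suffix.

Field K=10, A=0: +10·20° lon, +0·10° lat → SW at lon 20°, lat -90°.
Square 4, 6: +4·2° lon, +6·1° lat → SW at lon 28°, lat -84°.
Subsquare a=0, j=9: +0·0.0833333° lon, +9·0.0416667° lat → SW at lon 28°, lat -83.625°.
Extended square 4, 1: +4·0.00833333° lon, +1·0.00416667° lat → SW at lon 28.0333°, lat -83.6208°.
latitude 83.62083° S, longitude 28.03333° E.

83.62083° S, 28.03333° E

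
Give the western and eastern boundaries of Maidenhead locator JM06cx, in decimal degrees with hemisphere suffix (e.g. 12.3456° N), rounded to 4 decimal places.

Field J=9, M=12: +9·20° lon, +12·10° lat → SW at lon 0°, lat 30°.
Square 0, 6: +0·2° lon, +6·1° lat → SW at lon 0°, lat 36°.
Subsquare c=2, x=23: +2·0.0833333° lon, +23·0.0416667° lat → SW at lon 0.166667°, lat 36.9583°.
Cell spans 0.0833333° lon × 0.0416667° lat.
west 0.1667° E, east 0.2500° E.

0.1667° E, 0.2500° E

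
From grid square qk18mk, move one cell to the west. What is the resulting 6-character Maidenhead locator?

Longitude subsquare m = 12; −1 → 11 = l.
The latitude characters are unchanged.

QK18lk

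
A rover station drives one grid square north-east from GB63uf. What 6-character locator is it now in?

GB63vg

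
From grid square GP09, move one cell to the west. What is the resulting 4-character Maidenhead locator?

FP99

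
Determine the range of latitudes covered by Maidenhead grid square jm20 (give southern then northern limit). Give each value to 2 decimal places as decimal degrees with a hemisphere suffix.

30.00° N, 31.00° N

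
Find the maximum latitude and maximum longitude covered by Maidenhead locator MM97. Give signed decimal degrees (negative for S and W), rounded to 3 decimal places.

38.000, 80.000

Field M=12, M=12: +12·20° lon, +12·10° lat → SW at lon 60°, lat 30°.
Square 9, 7: +9·2° lon, +7·1° lat → SW at lon 78°, lat 37°.
Cell spans 2° lon × 1° lat. NE corner is SW corner plus one full cell.
latitude 38.000, longitude 80.000.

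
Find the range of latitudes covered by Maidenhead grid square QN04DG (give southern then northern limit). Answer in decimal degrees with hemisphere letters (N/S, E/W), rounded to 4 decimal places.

Field Q=16, N=13: +16·20° lon, +13·10° lat → SW at lon 140°, lat 40°.
Square 0, 4: +0·2° lon, +4·1° lat → SW at lon 140°, lat 44°.
Subsquare d=3, g=6: +3·0.0833333° lon, +6·0.0416667° lat → SW at lon 140.25°, lat 44.25°.
Cell spans 0.0833333° lon × 0.0416667° lat.
south 44.2500° N, north 44.2917° N.

44.2500° N, 44.2917° N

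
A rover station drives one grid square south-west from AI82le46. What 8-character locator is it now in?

Longitude extended square 4; −1 → 3.
Latitude extended square 6; −1 → 5.

AI82le35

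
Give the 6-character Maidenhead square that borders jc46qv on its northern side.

JC46qw

Latitude subsquare v = 21; +1 → 22 = w.
The longitude characters are unchanged.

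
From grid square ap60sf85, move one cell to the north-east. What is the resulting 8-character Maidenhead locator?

AP60sf96

Longitude extended square 8; +1 → 9.
Latitude extended square 5; +1 → 6.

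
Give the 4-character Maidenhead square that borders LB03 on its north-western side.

KB94

Longitude square 0; −1 → -1, wraps to 9, carry into field.
Longitude field L = 11; −1 → 10 = K.
Latitude square 3; +1 → 4.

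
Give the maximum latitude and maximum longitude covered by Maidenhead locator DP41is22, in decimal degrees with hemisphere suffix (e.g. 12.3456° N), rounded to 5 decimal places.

61.76250° N, 111.30833° W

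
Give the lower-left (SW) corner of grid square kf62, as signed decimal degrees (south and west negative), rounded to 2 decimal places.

-38.00, 32.00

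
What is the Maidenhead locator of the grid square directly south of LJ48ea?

LJ47ex

Latitude subsquare a = 0; −1 → -1, wraps to 23 = x, carry into square.
Latitude square 8; −1 → 7.
The longitude characters are unchanged.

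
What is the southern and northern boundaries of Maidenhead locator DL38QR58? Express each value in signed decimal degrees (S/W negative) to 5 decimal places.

Field D=3, L=11: +3·20° lon, +11·10° lat → SW at lon -120°, lat 20°.
Square 3, 8: +3·2° lon, +8·1° lat → SW at lon -114°, lat 28°.
Subsquare q=16, r=17: +16·0.0833333° lon, +17·0.0416667° lat → SW at lon -112.667°, lat 28.7083°.
Extended square 5, 8: +5·0.00833333° lon, +8·0.00416667° lat → SW at lon -112.625°, lat 28.7417°.
Cell spans 0.00833333° lon × 0.00416667° lat.
south 28.74167, north 28.74583.

28.74167, 28.74583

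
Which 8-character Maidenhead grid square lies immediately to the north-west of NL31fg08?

Longitude extended square 0; −1 → -1, wraps to 9, carry into subsquare.
Longitude subsquare f = 5; −1 → 4 = e.
Latitude extended square 8; +1 → 9.

NL31eg99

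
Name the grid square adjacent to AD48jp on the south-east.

AD48ko

Longitude subsquare j = 9; +1 → 10 = k.
Latitude subsquare p = 15; −1 → 14 = o.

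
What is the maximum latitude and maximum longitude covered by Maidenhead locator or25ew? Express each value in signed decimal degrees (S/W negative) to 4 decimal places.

85.9583, 104.4167

Field O=14, R=17: +14·20° lon, +17·10° lat → SW at lon 100°, lat 80°.
Square 2, 5: +2·2° lon, +5·1° lat → SW at lon 104°, lat 85°.
Subsquare e=4, w=22: +4·0.0833333° lon, +22·0.0416667° lat → SW at lon 104.333°, lat 85.9167°.
Cell spans 0.0833333° lon × 0.0416667° lat. NE corner is SW corner plus one full cell.
latitude 85.9583, longitude 104.4167.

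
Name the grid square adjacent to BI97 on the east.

CI07

Longitude square 9; +1 → 10, wraps to 0, carry into field.
Longitude field B = 1; +1 → 2 = C.
The latitude characters are unchanged.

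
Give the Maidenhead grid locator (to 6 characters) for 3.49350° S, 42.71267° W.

Add 180° to longitude and 90° to latitude: 137.2873, 86.5065.
Field (20°×10°, letters A–R): 137.2873/20 → 6 → G, 86.5065/10 → 8 → I; chars GI.
Square (2°×1°, digits 0–9): 17.2873/2 → 8, 6.5065/1 → 6; chars 86.
Subsquare (5′×2.5′, letters a–x): 1.2873/0.0833333 → 15 → p, 0.5065/0.0416667 → 12 → m; chars pm.

GI86pm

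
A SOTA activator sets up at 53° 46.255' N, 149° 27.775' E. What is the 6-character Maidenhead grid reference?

QO43rs

Shift to the Maidenhead origin (180°W, 90°S): lon 329.4629, lat 143.7709.
Field: 329.4629/20 → 16 → Q, 143.7709/10 → 14 → O; chars QO.
Square: 9.4629/2 → 4, 3.7709/1 → 3; chars 43.
Subsquare: 1.4629/0.0833333 → 17 → r, 0.7709/0.0416667 → 18 → s; chars rs.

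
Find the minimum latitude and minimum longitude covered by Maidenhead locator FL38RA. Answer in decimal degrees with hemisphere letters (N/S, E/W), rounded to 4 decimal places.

28.0000° N, 72.5833° W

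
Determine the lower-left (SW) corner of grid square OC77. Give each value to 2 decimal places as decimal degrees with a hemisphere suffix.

Field O=14, C=2: +14·20° lon, +2·10° lat → SW at lon 100°, lat -70°.
Square 7, 7: +7·2° lon, +7·1° lat → SW at lon 114°, lat -63°.
latitude 63.00° S, longitude 114.00° E.

63.00° S, 114.00° E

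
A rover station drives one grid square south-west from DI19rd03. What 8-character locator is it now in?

DI19qd92

Longitude extended square 0; −1 → -1, wraps to 9, carry into subsquare.
Longitude subsquare r = 17; −1 → 16 = q.
Latitude extended square 3; −1 → 2.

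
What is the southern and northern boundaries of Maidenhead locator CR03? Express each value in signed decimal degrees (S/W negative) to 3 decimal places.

83.000, 84.000

Field C=2, R=17: +2·20° lon, +17·10° lat → SW at lon -140°, lat 80°.
Square 0, 3: +0·2° lon, +3·1° lat → SW at lon -140°, lat 83°.
Cell spans 2° lon × 1° lat.
south 83.000, north 84.000.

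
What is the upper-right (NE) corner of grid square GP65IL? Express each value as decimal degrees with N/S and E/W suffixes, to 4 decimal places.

Field G=6, P=15: +6·20° lon, +15·10° lat → SW at lon -60°, lat 60°.
Square 6, 5: +6·2° lon, +5·1° lat → SW at lon -48°, lat 65°.
Subsquare i=8, l=11: +8·0.0833333° lon, +11·0.0416667° lat → SW at lon -47.3333°, lat 65.4583°.
Cell spans 0.0833333° lon × 0.0416667° lat. NE corner is SW corner plus one full cell.
latitude 65.5000° N, longitude 47.2500° W.

65.5000° N, 47.2500° W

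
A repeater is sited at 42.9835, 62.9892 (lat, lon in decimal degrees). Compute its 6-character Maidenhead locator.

MN12lx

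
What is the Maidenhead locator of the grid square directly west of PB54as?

PB44xs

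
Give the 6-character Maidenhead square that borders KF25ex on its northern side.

KF26ea

Latitude subsquare x = 23; +1 → 24, wraps to 0 = a, carry into square.
Latitude square 5; +1 → 6.
The longitude characters are unchanged.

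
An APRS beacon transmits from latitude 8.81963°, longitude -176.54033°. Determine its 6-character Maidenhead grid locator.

AJ18rt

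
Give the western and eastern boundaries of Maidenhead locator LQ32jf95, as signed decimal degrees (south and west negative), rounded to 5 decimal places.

Field L=11, Q=16: +11·20° lon, +16·10° lat → SW at lon 40°, lat 70°.
Square 3, 2: +3·2° lon, +2·1° lat → SW at lon 46°, lat 72°.
Subsquare j=9, f=5: +9·0.0833333° lon, +5·0.0416667° lat → SW at lon 46.75°, lat 72.2083°.
Extended square 9, 5: +9·0.00833333° lon, +5·0.00416667° lat → SW at lon 46.825°, lat 72.2292°.
Cell spans 0.00833333° lon × 0.00416667° lat.
west 46.82500, east 46.83333.

46.82500, 46.83333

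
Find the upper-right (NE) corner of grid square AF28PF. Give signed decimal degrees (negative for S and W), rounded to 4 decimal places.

-31.7500, -174.6667

Field A=0, F=5: +0·20° lon, +5·10° lat → SW at lon -180°, lat -40°.
Square 2, 8: +2·2° lon, +8·1° lat → SW at lon -176°, lat -32°.
Subsquare p=15, f=5: +15·0.0833333° lon, +5·0.0416667° lat → SW at lon -174.75°, lat -31.7917°.
Cell spans 0.0833333° lon × 0.0416667° lat. NE corner is SW corner plus one full cell.
latitude -31.7500, longitude -174.6667.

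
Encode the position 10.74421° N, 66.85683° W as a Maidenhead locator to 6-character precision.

FK60nr

Shift to the Maidenhead origin (180°W, 90°S): lon 113.1432, lat 100.7442.
Field: lon ⌊113.1432/20⌋ = 5 → F; lat ⌊100.7442/10⌋ = 10 → K.
Square: lon ⌊13.1432/2⌋ = 6; lat ⌊0.7442/1⌋ = 0.
Subsquare: lon ⌊1.1432/0.0833333⌋ = 13 → n; lat ⌊0.7442/0.0416667⌋ = 17 → r.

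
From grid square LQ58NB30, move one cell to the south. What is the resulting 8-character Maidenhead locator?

Latitude extended square 0; −1 → -1, wraps to 9, carry into subsquare.
Latitude subsquare b = 1; −1 → 0 = a.
The longitude characters are unchanged.

LQ58na39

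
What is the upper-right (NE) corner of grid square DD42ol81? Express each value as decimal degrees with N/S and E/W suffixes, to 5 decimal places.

57.53333° S, 110.75833° W

Field D=3, D=3: +3·20° lon, +3·10° lat → SW at lon -120°, lat -60°.
Square 4, 2: +4·2° lon, +2·1° lat → SW at lon -112°, lat -58°.
Subsquare o=14, l=11: +14·0.0833333° lon, +11·0.0416667° lat → SW at lon -110.833°, lat -57.5417°.
Extended square 8, 1: +8·0.00833333° lon, +1·0.00416667° lat → SW at lon -110.767°, lat -57.5375°.
Cell spans 0.00833333° lon × 0.00416667° lat. NE corner is SW corner plus one full cell.
latitude 57.53333° S, longitude 110.75833° W.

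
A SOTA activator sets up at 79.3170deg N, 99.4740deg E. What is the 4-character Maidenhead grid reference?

NQ99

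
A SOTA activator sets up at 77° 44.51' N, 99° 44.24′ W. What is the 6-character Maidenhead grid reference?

Offset from 180°W / 90°S: lon 80.2627°, lat 167.7418°.
Field: lon ⌊80.2627/20⌋ = 4 → E; lat ⌊167.7418/10⌋ = 16 → Q.
Square: lon ⌊0.2627/2⌋ = 0; lat ⌊7.7418/1⌋ = 7.
Subsquare: lon ⌊0.2627/0.0833333⌋ = 3 → d; lat ⌊0.7418/0.0416667⌋ = 17 → r.

EQ07dr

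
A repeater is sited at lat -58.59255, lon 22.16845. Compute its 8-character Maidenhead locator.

KD11cj07

Offset from 180°W / 90°S: lon 202.16845°, lat 31.40745°.
Field (20°×10°, letters A–R): lon ⌊202.16845/20⌋ = 10 → K; lat ⌊31.40745/10⌋ = 3 → D.
Square (2°×1°, digits 0–9): lon ⌊2.16845/2⌋ = 1; lat ⌊1.40745/1⌋ = 1.
Subsquare (5′×2.5′, letters a–x): lon ⌊0.16845/0.0833333⌋ = 2 → c; lat ⌊0.40745/0.0416667⌋ = 9 → j.
Extended square (30″×15″, digits 0–9): lon ⌊0.00178/0.00833333⌋ = 0; lat ⌊0.03245/0.00416667⌋ = 7.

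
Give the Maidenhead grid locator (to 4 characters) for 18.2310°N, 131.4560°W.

CK48

Add 180° to longitude and 90° to latitude: 48.54, 108.23.
Field: lon ⌊48.54/20⌋ = 2 → C; lat ⌊108.23/10⌋ = 10 → K.
Square: lon ⌊8.54/2⌋ = 4; lat ⌊8.23/1⌋ = 8.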